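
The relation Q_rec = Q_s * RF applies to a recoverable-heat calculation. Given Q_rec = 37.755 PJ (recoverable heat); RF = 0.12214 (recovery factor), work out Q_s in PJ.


Q_s = Q_rec / RF
Q_s = 37.755 / 0.12214
Q_s = 309.11 PJ


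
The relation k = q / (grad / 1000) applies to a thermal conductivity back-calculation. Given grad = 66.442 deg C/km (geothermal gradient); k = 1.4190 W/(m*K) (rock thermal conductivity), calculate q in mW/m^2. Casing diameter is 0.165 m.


q = k * grad / 1000
q = 1.4190 * 66.442 / 1000
q = 0.09428120 W/m^2
Convert: 0.09428120 W/m^2 * 1000.0 = 94.281 mW/m^2
q = 94.281 mW/m^2


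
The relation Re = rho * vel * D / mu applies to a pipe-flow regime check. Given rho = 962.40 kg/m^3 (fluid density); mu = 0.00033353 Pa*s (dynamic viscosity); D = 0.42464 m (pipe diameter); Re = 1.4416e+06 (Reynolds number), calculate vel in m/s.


vel = Re * mu / (rho * D)
vel = 1.4416e+06 * 0.00033353 / (962.40 * 0.42464)
vel = 1.1765 m/s


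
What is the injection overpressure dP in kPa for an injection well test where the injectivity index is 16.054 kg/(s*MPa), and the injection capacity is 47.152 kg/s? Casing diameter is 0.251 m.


dP = mdot * 1000 / II
dP = 47.152 * 1000 / 16.054
dP = 2937.1 kPa


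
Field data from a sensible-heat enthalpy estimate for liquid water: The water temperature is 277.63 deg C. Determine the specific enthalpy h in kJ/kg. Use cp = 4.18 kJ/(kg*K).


h = cp * T
h = 4.18 * 277.63
h = 1160.5 kJ/kg


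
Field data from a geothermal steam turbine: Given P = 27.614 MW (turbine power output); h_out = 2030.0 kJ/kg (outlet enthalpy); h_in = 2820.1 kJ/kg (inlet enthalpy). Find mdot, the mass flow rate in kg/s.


mdot = P * 1000 / (h_in - h_out)
mdot = 27.614 * 1000 / (2820.1 - 2030.0)
mdot = 34.950 kg/s


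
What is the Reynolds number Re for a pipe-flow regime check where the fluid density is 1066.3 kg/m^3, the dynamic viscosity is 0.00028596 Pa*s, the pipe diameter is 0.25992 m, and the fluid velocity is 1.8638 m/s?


Re = rho * vel * D / mu
Re = 1066.3 * 1.8638 * 0.25992 / 0.00028596
Re = 1.8064e+06


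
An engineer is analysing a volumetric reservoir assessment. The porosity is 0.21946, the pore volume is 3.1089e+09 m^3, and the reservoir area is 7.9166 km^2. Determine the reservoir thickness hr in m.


hr = Vp / (A * 1e6 * phi)
hr = 3.1089e+09 / (7.9166 * 1e6 * 0.21946)
hr = 1789.4 m


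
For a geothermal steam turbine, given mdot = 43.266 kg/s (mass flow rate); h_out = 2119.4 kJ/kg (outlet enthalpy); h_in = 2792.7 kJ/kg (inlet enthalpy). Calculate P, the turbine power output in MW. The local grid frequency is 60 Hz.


P = mdot * (h_in - h_out) / 1000
P = 43.266 * (2792.7 - 2119.4) / 1000
P = 29.131 MW


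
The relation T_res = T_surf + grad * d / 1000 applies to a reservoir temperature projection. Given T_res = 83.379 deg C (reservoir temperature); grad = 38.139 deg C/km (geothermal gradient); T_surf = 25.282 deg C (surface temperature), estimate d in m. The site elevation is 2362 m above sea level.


d = (T_res - T_surf) / grad * 1000
d = (83.379 - 25.282) / 38.139 * 1000
d = 1523.3 m


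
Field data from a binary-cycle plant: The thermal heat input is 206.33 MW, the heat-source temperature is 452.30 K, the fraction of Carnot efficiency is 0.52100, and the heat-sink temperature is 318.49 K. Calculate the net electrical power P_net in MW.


Step 1: eta = (1 - Tc/Th)*f = (1 - 318.49/452.3)*0.521 = 0.1541344
Step 2: P_net = eta * Q_in = 0.1541344 * 206.33 = 31.803 MW
P_net = 31.803 MW


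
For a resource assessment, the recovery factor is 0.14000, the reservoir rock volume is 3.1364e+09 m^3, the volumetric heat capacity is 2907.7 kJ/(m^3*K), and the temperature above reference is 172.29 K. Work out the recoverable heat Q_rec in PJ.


Step 1: Q_s = Vr*rhoc*dT/1e12 = 3.1364e+09*2907.7*172.29/1e12 = 1571.235 PJ
Step 2: Q_rec = Q_s * RF = 1571.235 * 0.14 = 219.97 PJ
Q_rec = 219.97 PJ


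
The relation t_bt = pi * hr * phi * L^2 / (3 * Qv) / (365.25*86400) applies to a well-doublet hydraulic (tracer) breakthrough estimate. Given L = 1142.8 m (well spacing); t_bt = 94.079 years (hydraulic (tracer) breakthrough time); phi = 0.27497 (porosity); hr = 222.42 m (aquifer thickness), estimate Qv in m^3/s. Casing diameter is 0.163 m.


Qv = pi*hr*phi*L^2 / (3*t_bt*365.25*86400)
Qv = pi*222.42*0.27497*1142.8^2 / (3*94.079*365.25*86400)
Qv = 0.028173 m^3/s


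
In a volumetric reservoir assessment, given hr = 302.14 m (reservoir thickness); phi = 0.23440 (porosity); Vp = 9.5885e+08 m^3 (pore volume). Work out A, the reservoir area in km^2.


A = Vp / (1e6 * hr * phi)
A = 9.5885e+08 / (1e6 * 302.14 * 0.23440)
A = 13.539 km^2


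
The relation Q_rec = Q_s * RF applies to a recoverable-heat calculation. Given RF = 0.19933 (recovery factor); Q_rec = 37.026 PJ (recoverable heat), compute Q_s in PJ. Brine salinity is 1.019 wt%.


Q_s = Q_rec / RF
Q_s = 37.026 / 0.19933
Q_s = 185.75 PJ


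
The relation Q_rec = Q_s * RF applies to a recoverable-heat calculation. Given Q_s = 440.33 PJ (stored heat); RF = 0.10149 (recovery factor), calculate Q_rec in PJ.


Q_rec = Q_s * RF
Q_rec = 440.33 * 0.10149
Q_rec = 44.689 PJ


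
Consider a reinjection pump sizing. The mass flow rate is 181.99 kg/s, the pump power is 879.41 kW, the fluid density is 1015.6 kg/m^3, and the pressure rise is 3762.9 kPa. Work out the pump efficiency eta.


eta = mdot * dP / (rho * P_pump)
eta = 181.99 * 3762.9 / (1015.6 * 879.41)
eta = 0.76675


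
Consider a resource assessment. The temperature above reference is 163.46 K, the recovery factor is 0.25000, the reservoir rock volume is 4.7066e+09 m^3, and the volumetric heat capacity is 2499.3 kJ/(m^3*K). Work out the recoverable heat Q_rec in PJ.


Step 1: Q_s = Vr*rhoc*dT/1e12 = 4.7066e+09*2499.3*163.46/1e12 = 1922.814 PJ
Step 2: Q_rec = Q_s * RF = 1922.814 * 0.25 = 480.70 PJ
Q_rec = 480.70 PJ


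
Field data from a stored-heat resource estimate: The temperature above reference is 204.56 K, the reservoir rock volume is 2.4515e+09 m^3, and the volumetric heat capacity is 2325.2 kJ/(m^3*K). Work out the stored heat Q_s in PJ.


Q_s = Vr * rhoc * dT / 1e12
Q_s = 2.4515e+09 * 2325.2 * 204.56 / 1e12
Q_s = 1166.0 PJ


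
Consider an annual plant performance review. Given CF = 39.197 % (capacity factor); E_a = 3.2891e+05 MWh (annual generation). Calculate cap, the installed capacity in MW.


cap = E_a / (CF/100 * 8760)
cap = 3.2891e+05 / (39.197/100 * 8760)
cap = 95.790 MW


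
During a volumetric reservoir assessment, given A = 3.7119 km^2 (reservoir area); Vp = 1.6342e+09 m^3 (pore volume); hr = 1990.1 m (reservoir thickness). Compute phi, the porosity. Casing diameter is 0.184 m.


phi = Vp / (A * 1e6 * hr)
phi = 1.6342e+09 / (3.7119 * 1e6 * 1990.1)
phi = 0.22122


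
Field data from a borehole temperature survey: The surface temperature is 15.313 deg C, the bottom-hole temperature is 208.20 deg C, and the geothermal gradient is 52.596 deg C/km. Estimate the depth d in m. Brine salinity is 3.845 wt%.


d = (T_d - T_surf) / grad * 1000
d = (208.20 - 15.313) / 52.596 * 1000
d = 3667.3 m


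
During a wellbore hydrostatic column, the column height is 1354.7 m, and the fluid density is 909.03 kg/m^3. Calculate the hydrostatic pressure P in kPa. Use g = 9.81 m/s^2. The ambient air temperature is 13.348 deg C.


P = rho * g * h / 1e6
P = 909.03 * 9.81 * 1354.7 / 1e6
P = 12.08065 MPa
Convert: 12.08065 MPa * 1000.0 = 12081 kPa
P = 12081 kPa


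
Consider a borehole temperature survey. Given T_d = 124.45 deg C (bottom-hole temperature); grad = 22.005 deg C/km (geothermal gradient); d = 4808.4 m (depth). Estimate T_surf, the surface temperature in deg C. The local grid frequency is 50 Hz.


T_surf = T_d - grad * d / 1000
T_surf = 124.45 - 22.005 * 4808.4 / 1000
T_surf = 18.641 deg C


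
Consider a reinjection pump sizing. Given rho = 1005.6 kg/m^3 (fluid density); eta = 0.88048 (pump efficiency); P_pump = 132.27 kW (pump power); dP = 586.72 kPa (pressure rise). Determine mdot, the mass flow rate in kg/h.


mdot = P_pump * rho * eta / dP
mdot = 132.27 * 1005.6 * 0.88048 / 586.72
mdot = 199.6067 kg/s
Convert: 199.6067 kg/s * 3600.0 = 7.1858e+05 kg/h
mdot = 7.1858e+05 kg/h


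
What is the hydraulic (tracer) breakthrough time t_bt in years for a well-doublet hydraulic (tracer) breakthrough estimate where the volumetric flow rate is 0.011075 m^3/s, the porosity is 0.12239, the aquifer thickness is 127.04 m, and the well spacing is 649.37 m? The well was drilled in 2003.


t_bt = pi * hr * phi * L^2 / (3 * Qv) / (365.25*86400)
t_bt = pi * 127.04 * 0.12239 * 649.37^2 / (3 * 0.011075) / (365.25*86400)
t_bt = 19.645 years


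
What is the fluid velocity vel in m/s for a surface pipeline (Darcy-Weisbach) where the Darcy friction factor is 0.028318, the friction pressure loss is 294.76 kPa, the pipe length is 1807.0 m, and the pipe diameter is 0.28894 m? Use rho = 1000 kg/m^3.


vel = sqrt(dP*1000*2*D / (f*L*rho))
vel = sqrt(294.76*1000*2*0.28894 / (0.028318*1807.0*1000))
vel = 1.8245 m/s


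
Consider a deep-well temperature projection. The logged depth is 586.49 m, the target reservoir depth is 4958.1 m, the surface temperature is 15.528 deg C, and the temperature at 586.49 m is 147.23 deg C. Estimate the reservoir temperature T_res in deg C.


Step 1: grad = (T_d1 - T_surf)/d1 * 1000 = (147.23 - 15.528)/586.49 * 1000 = 224.5597 deg C/km
Step 2: T_res = T_surf + grad*d2/1000 = 15.528 + 224.5597*4958.1/1000 = 1128.9 deg C
T_res = 1128.9 deg C


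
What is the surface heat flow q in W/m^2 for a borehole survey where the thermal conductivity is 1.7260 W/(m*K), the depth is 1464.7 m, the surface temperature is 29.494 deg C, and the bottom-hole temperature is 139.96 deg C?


Step 1: grad = (T_d - T_surf)/d * 1000 = (139.96 - 29.494)/1464.7 * 1000 = 75.41886 deg C/km
Step 2: q = k * grad / 1000 = 1.726 * 75.41886 / 1000 = 0.13017 W/m^2
q = 0.13017 W/m^2


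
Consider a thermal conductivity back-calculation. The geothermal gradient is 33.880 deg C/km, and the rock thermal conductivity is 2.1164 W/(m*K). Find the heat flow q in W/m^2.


q = k * grad / 1000
q = 2.1164 * 33.880 / 1000
q = 0.071704 W/m^2


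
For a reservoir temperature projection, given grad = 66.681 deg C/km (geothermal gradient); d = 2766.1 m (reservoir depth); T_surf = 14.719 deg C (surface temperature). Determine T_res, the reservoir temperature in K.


T_res = T_surf + grad * d / 1000
T_res = 14.719 + 66.681 * 2766.1 / 1000
T_res = 199.1653 deg C
Convert to K: 199.1653 + 273.15 = 472.32 K
T_res = 472.32 K


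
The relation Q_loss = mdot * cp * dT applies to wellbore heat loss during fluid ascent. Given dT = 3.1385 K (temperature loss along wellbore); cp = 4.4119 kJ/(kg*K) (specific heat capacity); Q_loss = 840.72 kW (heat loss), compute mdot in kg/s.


mdot = Q_loss / (cp * dT)
mdot = 840.72 / (4.4119 * 3.1385)
mdot = 60.716 kg/s


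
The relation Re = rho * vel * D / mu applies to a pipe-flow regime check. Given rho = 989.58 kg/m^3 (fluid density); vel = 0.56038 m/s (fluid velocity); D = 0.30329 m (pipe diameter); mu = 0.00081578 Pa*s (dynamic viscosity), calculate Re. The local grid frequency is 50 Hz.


Re = rho * vel * D / mu
Re = 989.58 * 0.56038 * 0.30329 / 0.00081578
Re = 2.0617e+05


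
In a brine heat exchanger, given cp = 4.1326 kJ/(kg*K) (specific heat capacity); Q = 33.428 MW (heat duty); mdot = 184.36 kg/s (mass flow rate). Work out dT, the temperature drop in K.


dT = Q * 1000 / (mdot * cp)
dT = 33.428 * 1000 / (184.36 * 4.1326)
dT = 43.875 K


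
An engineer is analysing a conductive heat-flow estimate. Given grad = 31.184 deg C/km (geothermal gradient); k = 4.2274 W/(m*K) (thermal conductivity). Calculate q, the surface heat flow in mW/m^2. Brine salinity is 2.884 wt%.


q = k * grad / 1000
q = 4.2274 * 31.184 / 1000
q = 0.1318272 W/m^2
Convert: 0.1318272 W/m^2 * 1000.0 = 131.83 mW/m^2
q = 131.83 mW/m^2


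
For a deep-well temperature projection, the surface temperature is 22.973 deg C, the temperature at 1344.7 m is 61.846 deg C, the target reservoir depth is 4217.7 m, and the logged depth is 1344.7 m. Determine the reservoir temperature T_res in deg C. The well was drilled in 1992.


Step 1: grad = (T_d1 - T_surf)/d1 * 1000 = (61.846 - 22.973)/1344.7 * 1000 = 28.90831 deg C/km
Step 2: T_res = T_surf + grad*d2/1000 = 22.973 + 28.90831*4217.7/1000 = 144.90 deg C
T_res = 144.90 deg C


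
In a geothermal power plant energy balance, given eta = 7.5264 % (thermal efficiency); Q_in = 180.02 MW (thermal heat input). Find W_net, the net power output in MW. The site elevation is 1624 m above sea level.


W_net = eta / 100 * Q_in
W_net = 7.5264 / 100 * 180.02
W_net = 13.549 MW


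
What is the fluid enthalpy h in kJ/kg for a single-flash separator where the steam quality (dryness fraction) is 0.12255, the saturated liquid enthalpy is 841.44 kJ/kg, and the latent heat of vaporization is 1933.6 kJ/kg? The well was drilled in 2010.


h = hf + x * hfg
h = 841.44 + 0.12255 * 1933.6
h = 1078.4 kJ/kg


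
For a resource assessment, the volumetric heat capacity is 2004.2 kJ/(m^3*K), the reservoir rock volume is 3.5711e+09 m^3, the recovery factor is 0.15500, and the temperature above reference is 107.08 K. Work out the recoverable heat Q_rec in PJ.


Step 1: Q_s = Vr*rhoc*dT/1e12 = 3.5711e+09*2004.2*107.08/1e12 = 766.3928 PJ
Step 2: Q_rec = Q_s * RF = 766.3928 * 0.155 = 118.79 PJ
Q_rec = 118.79 PJ


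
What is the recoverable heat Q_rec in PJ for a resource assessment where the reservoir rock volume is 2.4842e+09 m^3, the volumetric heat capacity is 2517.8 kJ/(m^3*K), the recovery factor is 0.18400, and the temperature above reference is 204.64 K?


Step 1: Q_s = Vr*rhoc*dT/1e12 = 2.4842e+09*2517.8*204.64/1e12 = 1279.966 PJ
Step 2: Q_rec = Q_s * RF = 1279.966 * 0.184 = 235.51 PJ
Q_rec = 235.51 PJ


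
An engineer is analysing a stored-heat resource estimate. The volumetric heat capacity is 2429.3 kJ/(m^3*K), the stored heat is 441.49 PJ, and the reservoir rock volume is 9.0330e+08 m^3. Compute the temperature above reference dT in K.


dT = Q_s * 1e12 / (Vr * rhoc)
dT = 441.49 * 1e12 / (9.0330e+08 * 2429.3)
dT = 201.19 K


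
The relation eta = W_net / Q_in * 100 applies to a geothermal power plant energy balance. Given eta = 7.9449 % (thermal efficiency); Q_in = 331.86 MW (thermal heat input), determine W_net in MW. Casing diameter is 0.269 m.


W_net = eta / 100 * Q_in
W_net = 7.9449 / 100 * 331.86
W_net = 26.366 MW


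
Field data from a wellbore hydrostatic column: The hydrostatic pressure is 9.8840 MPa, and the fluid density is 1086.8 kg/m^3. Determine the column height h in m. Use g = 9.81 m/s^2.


h = P * 1e6 / (g * rho)
h = 9.8840 * 1e6 / (9.81 * 1086.8)
h = 927.07 m


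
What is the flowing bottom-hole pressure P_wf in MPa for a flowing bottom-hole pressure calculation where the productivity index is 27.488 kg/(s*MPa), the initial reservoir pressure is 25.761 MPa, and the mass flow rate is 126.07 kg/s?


P_wf = P_i - mdot / PI
P_wf = 25.761 - 126.07 / 27.488
P_wf = 21.175 MPa


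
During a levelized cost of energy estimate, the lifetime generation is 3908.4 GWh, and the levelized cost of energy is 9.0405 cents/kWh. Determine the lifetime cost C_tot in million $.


C_tot = LCOE / 100 * E_tot
C_tot = 9.0405 / 100 * 3908.4
C_tot = 353.34 million $


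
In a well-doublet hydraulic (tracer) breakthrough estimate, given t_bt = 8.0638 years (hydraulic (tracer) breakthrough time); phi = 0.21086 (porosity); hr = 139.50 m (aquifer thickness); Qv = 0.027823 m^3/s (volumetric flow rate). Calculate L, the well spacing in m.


L = sqrt(t_bt*365.25*86400*3*Qv / (pi*hr*phi))
L = sqrt(8.0638*365.25*86400*3*0.027823 / (pi*139.50*0.21086))
L = 479.43 m


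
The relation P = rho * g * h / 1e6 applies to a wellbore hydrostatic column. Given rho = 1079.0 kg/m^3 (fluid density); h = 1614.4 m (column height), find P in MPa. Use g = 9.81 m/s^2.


P = rho * g * h / 1e6
P = 1079.0 * 9.81 * 1614.4 / 1e6
P = 17.088 MPa


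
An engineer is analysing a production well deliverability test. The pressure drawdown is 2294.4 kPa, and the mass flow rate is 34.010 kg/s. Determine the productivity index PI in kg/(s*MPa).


PI = mdot * 1000 / dP
PI = 34.010 * 1000 / 2294.4
PI = 14.823 kg/(s*MPa)


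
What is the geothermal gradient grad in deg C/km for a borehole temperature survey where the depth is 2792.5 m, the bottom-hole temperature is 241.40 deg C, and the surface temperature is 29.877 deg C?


grad = (T_d - T_surf) / d * 1000
grad = (241.40 - 29.877) / 2792.5 * 1000
grad = 75.747 deg C/km


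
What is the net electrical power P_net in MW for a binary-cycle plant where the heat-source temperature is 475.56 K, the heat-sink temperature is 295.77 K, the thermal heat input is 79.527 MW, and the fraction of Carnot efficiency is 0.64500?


Step 1: eta = (1 - Tc/Th)*f = (1 - 295.77/475.56)*0.645 = 0.2438484
Step 2: P_net = eta * Q_in = 0.2438484 * 79.527 = 19.393 MW
P_net = 19.393 MW


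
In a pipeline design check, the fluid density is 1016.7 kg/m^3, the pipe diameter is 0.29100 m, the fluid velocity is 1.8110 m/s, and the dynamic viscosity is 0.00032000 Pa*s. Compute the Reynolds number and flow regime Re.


Step 1: Re = rho*vel*D/mu = 1016.7*1.811*0.291/0.00032 = 1.6744e+06
Step 2: Re = 1.6744e+06 > 4000, so flow is turbulent.
Re = 1.6744e+06 (turbulent)


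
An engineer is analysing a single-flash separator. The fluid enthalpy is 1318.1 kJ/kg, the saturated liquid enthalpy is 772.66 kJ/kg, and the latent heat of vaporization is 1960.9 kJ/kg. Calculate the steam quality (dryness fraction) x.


x = (h - hf) / hfg
x = (1318.1 - 772.66) / 1960.9
x = 0.27816


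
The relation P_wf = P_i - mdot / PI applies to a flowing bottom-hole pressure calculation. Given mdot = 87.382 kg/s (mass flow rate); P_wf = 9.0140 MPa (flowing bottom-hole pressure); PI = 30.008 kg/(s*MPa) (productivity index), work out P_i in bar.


P_i = P_wf + mdot / PI
P_i = 9.0140 + 87.382 / 30.008
P_i = 11.92596 MPa
Convert: 11.92596 MPa * 10.0 = 119.26 bar
P_i = 119.26 bar


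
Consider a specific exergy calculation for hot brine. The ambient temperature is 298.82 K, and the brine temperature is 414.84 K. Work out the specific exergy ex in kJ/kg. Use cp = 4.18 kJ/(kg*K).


ex = cp * ((T_b - T_0) - T_0 * ln(T_b/T_0))
ex = 4.18 * ((414.84 - 298.82) - 298.82 * ln(414.84/298.82))
ex = 75.205 kJ/kg


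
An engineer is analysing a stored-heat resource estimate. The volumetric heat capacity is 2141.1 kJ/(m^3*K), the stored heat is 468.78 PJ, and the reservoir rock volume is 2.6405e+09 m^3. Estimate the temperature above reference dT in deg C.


dT = Q_s * 1e12 / (Vr * rhoc)
dT = 468.78 * 1e12 / (2.6405e+09 * 2141.1)
dT = 82.91745 K
Convert (temperature difference, 1 K = 1 deg C): 82.91745 K = 82.91745 deg C
dT = 82.917 deg C


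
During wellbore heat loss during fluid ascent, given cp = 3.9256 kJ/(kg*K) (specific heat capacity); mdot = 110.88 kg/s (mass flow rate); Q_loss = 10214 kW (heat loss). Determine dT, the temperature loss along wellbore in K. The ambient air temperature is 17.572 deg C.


dT = Q_loss / (mdot * cp)
dT = 10214 / (110.88 * 3.9256)
dT = 23.466 K


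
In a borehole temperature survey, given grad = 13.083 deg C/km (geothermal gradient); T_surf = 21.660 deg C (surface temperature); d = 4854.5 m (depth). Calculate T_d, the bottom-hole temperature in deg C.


T_d = T_surf + grad * d / 1000
T_d = 21.660 + 13.083 * 4854.5 / 1000
T_d = 85.171 deg C


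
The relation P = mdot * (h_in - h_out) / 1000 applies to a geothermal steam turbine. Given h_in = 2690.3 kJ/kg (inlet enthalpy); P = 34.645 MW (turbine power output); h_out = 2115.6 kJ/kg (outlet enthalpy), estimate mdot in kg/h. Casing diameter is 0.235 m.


mdot = P * 1000 / (h_in - h_out)
mdot = 34.645 * 1000 / (2690.3 - 2115.6)
mdot = 60.28363 kg/s
Convert: 60.28363 kg/s * 3600.0 = 2.1702e+05 kg/h
mdot = 2.1702e+05 kg/h


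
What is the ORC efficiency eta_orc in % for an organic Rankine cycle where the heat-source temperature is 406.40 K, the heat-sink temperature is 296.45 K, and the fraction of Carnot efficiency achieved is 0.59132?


eta_orc = (1 - Tc/Th) * f * 100
eta_orc = (1 - 296.45/406.40) * 0.59132 * 100
eta_orc = 15.998 %


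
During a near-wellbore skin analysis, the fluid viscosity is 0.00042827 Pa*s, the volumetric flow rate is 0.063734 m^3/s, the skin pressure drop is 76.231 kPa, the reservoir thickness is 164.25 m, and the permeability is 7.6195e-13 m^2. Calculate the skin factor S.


S = dP_s * 1000 * 2*pi*k*hr / (q*mu)
S = 76.231 * 1000 * 2*pi*7.6195e-13*164.25 / (0.063734*0.00042827)
S = 2.1961


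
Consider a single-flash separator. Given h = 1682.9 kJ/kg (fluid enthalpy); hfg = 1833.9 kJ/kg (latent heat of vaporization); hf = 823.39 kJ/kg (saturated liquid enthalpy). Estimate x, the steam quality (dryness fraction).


x = (h - hf) / hfg
x = (1682.9 - 823.39) / 1833.9
x = 0.46868


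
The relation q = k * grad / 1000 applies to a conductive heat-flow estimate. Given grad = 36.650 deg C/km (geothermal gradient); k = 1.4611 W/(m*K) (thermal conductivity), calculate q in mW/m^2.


q = k * grad / 1000
q = 1.4611 * 36.650 / 1000
q = 0.05354932 W/m^2
Convert: 0.05354932 W/m^2 * 1000.0 = 53.549 mW/m^2
q = 53.549 mW/m^2


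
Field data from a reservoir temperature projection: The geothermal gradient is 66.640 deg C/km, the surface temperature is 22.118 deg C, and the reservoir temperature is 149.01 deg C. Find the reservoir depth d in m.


d = (T_res - T_surf) / grad * 1000
d = (149.01 - 22.118) / 66.640 * 1000
d = 1904.1 m


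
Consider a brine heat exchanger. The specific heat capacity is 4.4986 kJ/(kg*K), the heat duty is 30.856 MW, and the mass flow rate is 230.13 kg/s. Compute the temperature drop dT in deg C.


dT = Q * 1000 / (mdot * cp)
dT = 30.856 * 1000 / (230.13 * 4.4986)
dT = 29.80499 K
Convert (temperature difference, 1 K = 1 deg C): 29.80499 K = 29.80499 deg C
dT = 29.805 deg C


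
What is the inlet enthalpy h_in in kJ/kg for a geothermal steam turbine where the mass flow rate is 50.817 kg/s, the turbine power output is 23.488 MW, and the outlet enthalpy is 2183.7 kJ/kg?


h_in = h_out + P * 1000 / mdot
h_in = 2183.7 + 23.488 * 1000 / 50.817
h_in = 2645.9 kJ/kg


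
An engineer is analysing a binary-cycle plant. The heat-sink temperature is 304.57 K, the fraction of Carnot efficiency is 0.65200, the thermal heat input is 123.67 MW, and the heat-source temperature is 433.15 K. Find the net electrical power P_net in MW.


Step 1: eta = (1 - Tc/Th)*f = (1 - 304.57/433.15)*0.652 = 0.1935453
Step 2: P_net = eta * Q_in = 0.1935453 * 123.67 = 23.936 MW
P_net = 23.936 MW


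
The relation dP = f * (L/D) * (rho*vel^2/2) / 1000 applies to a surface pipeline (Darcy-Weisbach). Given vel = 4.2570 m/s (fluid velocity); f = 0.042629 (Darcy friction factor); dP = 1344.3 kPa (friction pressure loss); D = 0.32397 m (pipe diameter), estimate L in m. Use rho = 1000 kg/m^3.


L = dP*1000*D / (f*rho*vel^2/2)
L = 1344.3*1000*0.32397 / (0.042629*1000*4.2570^2/2)
L = 1127.5 m


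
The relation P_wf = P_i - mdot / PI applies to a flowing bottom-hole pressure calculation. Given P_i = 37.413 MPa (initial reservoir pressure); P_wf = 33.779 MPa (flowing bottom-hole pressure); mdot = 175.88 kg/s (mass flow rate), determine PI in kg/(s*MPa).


PI = mdot / (P_i - P_wf)
PI = 175.88 / (37.413 - 33.779)
PI = 48.398 kg/(s*MPa)


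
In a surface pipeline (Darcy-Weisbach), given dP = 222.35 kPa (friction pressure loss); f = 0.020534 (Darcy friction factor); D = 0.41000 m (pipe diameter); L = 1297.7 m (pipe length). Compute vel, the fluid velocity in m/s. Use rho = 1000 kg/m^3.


vel = sqrt(dP*1000*2*D / (f*L*rho))
vel = sqrt(222.35*1000*2*0.41000 / (0.020534*1297.7*1000))
vel = 2.6158 m/s


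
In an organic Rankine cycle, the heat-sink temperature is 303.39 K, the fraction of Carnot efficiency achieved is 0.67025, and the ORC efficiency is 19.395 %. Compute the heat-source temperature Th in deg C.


Th = Tc / (1 - (eta_orc/100)/f)
Th = 303.39 / (1 - (19.395/100)/0.67025)
Th = 426.9308 K
Convert to deg C: 426.9308 - 273.15 = 153.78 deg C
Th = 153.78 deg C


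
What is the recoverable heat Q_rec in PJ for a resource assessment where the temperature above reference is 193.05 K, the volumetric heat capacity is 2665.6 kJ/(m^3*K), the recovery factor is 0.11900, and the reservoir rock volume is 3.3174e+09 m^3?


Step 1: Q_s = Vr*rhoc*dT/1e12 = 3.3174e+09*2665.6*193.05/1e12 = 1707.114 PJ
Step 2: Q_rec = Q_s * RF = 1707.114 * 0.119 = 203.15 PJ
Q_rec = 203.15 PJ


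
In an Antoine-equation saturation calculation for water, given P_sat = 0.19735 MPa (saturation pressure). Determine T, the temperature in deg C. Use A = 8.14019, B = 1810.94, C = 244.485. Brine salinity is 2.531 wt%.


T = B / (A - log10(P_sat * 760 / 0.101325)) - C
T = 1810.94 / (8.14019 - log10(0.19735 * 760 / 0.101325)) - 244.485
T = 119.90 deg C


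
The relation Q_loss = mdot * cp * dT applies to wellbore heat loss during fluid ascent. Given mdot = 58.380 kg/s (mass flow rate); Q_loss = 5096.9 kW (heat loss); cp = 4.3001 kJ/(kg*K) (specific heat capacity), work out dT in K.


dT = Q_loss / (mdot * cp)
dT = 5096.9 / (58.380 * 4.3001)
dT = 20.303 K


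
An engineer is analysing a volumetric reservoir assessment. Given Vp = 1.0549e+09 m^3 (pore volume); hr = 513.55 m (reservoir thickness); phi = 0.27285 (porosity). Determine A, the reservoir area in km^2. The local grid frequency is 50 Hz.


A = Vp / (1e6 * hr * phi)
A = 1.0549e+09 / (1e6 * 513.55 * 0.27285)
A = 7.5284 km^2


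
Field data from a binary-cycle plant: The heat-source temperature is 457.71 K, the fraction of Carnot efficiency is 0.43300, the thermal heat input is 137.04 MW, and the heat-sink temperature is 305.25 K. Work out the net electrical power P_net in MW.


Step 1: eta = (1 - Tc/Th)*f = (1 - 305.25/457.71)*0.433 = 0.1442293
Step 2: P_net = eta * Q_in = 0.1442293 * 137.04 = 19.765 MW
P_net = 19.765 MW


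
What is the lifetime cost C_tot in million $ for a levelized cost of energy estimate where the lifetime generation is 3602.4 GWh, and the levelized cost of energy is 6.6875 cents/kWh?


C_tot = LCOE / 100 * E_tot
C_tot = 6.6875 / 100 * 3602.4
C_tot = 240.91 million $


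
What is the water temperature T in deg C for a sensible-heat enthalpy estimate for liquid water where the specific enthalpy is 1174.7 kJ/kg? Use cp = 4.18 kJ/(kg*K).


T = h / cp
T = 1174.7 / 4.18
T = 281.03 deg C


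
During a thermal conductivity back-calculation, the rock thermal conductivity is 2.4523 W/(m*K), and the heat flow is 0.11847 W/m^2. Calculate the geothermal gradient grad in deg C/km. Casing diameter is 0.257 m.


grad = q / k * 1000
grad = 0.11847 / 2.4523 * 1000
grad = 48.310 deg C/km


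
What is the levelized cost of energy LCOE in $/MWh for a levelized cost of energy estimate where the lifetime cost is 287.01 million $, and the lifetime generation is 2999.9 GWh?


LCOE = C_tot / E_tot * 100
LCOE = 287.01 / 2999.9 * 100
LCOE = 9.567319 cents/kWh
Convert: 9.567319 cents/kWh * 10.0 = 95.673 $/MWh
LCOE = 95.673 $/MWh


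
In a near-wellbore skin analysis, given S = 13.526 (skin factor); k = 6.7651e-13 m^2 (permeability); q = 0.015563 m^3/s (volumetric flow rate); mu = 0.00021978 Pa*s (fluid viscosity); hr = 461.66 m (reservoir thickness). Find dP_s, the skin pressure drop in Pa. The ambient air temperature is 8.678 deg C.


dP_s = S * q * mu / (2*pi*k*hr) / 1000
dP_s = 13.526 * 0.015563 * 0.00021978 / (2*pi*6.7651e-13*461.66) / 1000
dP_s = 23.57624 kPa
Convert: 23.57624 kPa * 1000.0 = 23576 Pa
dP_s = 23576 Pa


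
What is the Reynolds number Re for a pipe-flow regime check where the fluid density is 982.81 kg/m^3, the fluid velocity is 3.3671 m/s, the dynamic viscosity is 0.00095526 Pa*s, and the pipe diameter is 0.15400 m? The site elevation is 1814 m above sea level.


Re = rho * vel * D / mu
Re = 982.81 * 3.3671 * 0.15400 / 0.00095526
Re = 5.3349e+05


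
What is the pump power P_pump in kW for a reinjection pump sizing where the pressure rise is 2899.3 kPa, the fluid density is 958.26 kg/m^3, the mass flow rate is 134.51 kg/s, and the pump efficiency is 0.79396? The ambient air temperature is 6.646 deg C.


P_pump = mdot * dP / (rho * eta)
P_pump = 134.51 * 2899.3 / (958.26 * 0.79396)
P_pump = 512.58 kW


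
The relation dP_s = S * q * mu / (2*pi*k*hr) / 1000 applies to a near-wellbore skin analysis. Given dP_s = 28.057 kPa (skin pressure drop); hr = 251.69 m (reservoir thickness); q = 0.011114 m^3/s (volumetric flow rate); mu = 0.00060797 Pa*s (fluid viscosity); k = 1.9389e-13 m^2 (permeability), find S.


S = dP_s * 1000 * 2*pi*k*hr / (q*mu)
S = 28.057 * 1000 * 2*pi*1.9389e-13*251.69 / (0.011114*0.00060797)
S = 1.2732


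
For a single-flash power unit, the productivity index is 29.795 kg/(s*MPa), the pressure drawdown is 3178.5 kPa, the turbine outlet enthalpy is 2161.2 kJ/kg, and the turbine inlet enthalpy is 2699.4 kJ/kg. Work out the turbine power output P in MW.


Step 1: mdot = PI * dP / 1000 = 29.795 * 3178.5 / 1000 = 94.70341 kg/s
Step 2: P = mdot*(h_in - h_out)/1000 = 94.70341*(2699.4 - 2161.2)/1000 = 50.969 MW
P = 50.969 MW


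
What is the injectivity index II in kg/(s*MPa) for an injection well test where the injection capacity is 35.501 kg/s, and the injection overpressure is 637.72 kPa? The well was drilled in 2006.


II = mdot * 1000 / dP
II = 35.501 * 1000 / 637.72
II = 55.669 kg/(s*MPa)


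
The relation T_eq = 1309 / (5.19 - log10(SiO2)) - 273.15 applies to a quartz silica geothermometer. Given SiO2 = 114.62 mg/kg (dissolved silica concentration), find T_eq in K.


T_eq = 1309 / (5.19 - log10(SiO2)) - 273.15
T_eq = 1309 / (5.19 - log10(114.62)) - 273.15
T_eq = 144.9621 deg C
Convert to K: 144.9621 + 273.15 = 418.11 K
T_eq = 418.11 K


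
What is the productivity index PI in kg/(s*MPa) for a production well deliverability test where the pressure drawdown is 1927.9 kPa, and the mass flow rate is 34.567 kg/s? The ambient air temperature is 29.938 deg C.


PI = mdot * 1000 / dP
PI = 34.567 * 1000 / 1927.9
PI = 17.930 kg/(s*MPa)


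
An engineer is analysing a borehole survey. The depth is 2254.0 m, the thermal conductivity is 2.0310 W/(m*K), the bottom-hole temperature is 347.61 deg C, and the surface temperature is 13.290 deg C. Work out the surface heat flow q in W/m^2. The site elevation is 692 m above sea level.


Step 1: grad = (T_d - T_surf)/d * 1000 = (347.61 - 13.29)/2254.0 * 1000 = 148.3230 deg C/km
Step 2: q = k * grad / 1000 = 2.031 * 148.3230 / 1000 = 0.30124 W/m^2
q = 0.30124 W/m^2


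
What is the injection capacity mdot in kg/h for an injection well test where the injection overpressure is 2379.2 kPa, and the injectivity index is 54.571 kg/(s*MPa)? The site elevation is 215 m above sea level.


mdot = II * dP / 1000
mdot = 54.571 * 2379.2 / 1000
mdot = 129.8353 kg/s
Convert: 129.8353 kg/s * 3600.0 = 4.6741e+05 kg/h
mdot = 4.6741e+05 kg/h


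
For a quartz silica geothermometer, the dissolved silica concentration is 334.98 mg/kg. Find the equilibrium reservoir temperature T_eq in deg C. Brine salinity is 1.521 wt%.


T_eq = 1309 / (5.19 - log10(SiO2)) - 273.15
T_eq = 1309 / (5.19 - log10(334.98)) - 273.15
T_eq = 218.04 deg C


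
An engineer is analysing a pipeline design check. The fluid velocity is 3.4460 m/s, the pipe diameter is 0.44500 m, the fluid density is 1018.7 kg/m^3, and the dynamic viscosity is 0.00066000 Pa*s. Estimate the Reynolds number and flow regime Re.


Step 1: Re = rho*vel*D/mu = 1018.7*3.446*0.445/0.00066 = 2.3669e+06
Step 2: Re = 2.3669e+06 > 4000, so flow is turbulent.
Re = 2.3669e+06 (turbulent)


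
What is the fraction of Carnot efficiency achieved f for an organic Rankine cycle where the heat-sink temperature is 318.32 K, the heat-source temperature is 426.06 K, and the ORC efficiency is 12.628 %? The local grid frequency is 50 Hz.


f = (eta_orc/100) / (1 - Tc/Th)
f = (12.628/100) / (1 - 318.32/426.06)
f = 0.49938


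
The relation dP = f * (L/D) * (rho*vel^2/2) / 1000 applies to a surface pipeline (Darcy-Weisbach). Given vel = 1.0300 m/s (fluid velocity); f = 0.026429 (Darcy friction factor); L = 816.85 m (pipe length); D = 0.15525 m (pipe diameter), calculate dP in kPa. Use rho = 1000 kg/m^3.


dP = f * (L/D) * (rho*vel^2/2) / 1000
dP = 0.026429 * (816.85/0.15525) * (1000*1.0300^2/2) / 1000
dP = 73.763 kPa


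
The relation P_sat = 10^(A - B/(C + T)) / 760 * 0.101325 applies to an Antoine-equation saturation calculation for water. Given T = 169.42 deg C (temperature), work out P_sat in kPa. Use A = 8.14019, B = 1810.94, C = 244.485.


P_sat = 10^(A - B/(C + T)) / 760 * 0.101325
P_sat = 10^(8.14019 - 1810.94/(244.485 + 169.42)) / 760 * 0.101325
P_sat = 0.7759573 MPa
Convert: 0.7759573 MPa * 1000.0 = 775.96 kPa
P_sat = 775.96 kPa


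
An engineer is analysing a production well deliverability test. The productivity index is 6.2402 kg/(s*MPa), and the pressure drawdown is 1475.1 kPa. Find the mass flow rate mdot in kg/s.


mdot = PI * dP / 1000
mdot = 6.2402 * 1475.1 / 1000
mdot = 9.2049 kg/s


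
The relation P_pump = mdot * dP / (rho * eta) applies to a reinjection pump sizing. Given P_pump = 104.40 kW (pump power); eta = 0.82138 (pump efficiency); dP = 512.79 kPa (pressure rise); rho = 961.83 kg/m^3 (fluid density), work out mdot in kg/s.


mdot = P_pump * rho * eta / dP
mdot = 104.40 * 961.83 * 0.82138 / 512.79
mdot = 160.84 kg/s


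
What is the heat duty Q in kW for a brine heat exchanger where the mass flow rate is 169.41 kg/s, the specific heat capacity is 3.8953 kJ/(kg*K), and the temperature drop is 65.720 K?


Q = mdot * cp * dT / 1000
Q = 169.41 * 3.8953 * 65.720 / 1000
Q = 43.36881 MW
Convert: 43.36881 MW * 1000.0 = 43369 kW
Q = 43369 kW


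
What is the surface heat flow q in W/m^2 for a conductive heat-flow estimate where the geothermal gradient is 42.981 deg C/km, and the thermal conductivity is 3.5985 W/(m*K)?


q = k * grad / 1000
q = 3.5985 * 42.981 / 1000
q = 0.15467 W/m^2


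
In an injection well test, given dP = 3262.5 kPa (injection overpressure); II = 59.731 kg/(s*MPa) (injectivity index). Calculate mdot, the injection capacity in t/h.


mdot = II * dP / 1000
mdot = 59.731 * 3262.5 / 1000
mdot = 194.8724 kg/s
Convert: 194.8724 kg/s * 3.6 = 701.54 t/h
mdot = 701.54 t/h


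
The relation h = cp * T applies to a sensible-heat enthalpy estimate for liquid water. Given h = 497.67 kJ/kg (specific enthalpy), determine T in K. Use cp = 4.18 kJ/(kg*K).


T = h / cp
T = 497.67 / 4.18
T = 119.0598 deg C
Convert to K: 119.0598 + 273.15 = 392.21 K
T = 392.21 K


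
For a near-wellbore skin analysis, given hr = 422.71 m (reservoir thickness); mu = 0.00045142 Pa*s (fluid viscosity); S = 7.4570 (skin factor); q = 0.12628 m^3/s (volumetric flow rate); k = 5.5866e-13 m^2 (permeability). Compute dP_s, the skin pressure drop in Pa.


dP_s = S * q * mu / (2*pi*k*hr) / 1000
dP_s = 7.4570 * 0.12628 * 0.00045142 / (2*pi*5.5866e-13*422.71) / 1000
dP_s = 286.4901 kPa
Convert: 286.4901 kPa * 1000.0 = 2.8649e+05 Pa
dP_s = 2.8649e+05 Pa


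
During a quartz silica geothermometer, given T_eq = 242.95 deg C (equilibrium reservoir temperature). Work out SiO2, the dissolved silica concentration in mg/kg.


SiO2 = 10^(5.19 - 1309/(T_eq + 273.15))
SiO2 = 10^(5.19 - 1309/(242.95 + 273.15))
SiO2 = 450.47 mg/kg


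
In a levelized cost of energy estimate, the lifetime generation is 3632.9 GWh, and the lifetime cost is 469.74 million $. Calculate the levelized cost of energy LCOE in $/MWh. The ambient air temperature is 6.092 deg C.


LCOE = C_tot / E_tot * 100
LCOE = 469.74 / 3632.9 * 100
LCOE = 12.93017 cents/kWh
Convert: 12.93017 cents/kWh * 10.0 = 129.30 $/MWh
LCOE = 129.30 $/MWh


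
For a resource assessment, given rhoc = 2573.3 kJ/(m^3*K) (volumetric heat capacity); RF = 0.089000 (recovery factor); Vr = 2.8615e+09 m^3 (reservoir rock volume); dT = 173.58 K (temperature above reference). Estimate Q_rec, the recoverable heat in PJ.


Step 1: Q_s = Vr*rhoc*dT/1e12 = 2.8615e+09*2573.3*173.58/1e12 = 1278.156 PJ
Step 2: Q_rec = Q_s * RF = 1278.156 * 0.089 = 113.76 PJ
Q_rec = 113.76 PJ


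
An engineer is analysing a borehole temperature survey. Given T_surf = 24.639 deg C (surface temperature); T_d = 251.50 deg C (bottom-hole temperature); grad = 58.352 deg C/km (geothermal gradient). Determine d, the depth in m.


d = (T_d - T_surf) / grad * 1000
d = (251.50 - 24.639) / 58.352 * 1000
d = 3887.8 m


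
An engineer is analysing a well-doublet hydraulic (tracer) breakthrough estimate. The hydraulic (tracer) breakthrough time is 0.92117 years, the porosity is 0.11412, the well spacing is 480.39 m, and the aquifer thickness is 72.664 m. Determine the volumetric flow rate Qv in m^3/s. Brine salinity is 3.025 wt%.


Qv = pi*hr*phi*L^2 / (3*t_bt*365.25*86400)
Qv = pi*72.664*0.11412*480.39^2 / (3*0.92117*365.25*86400)
Qv = 0.068937 m^3/s


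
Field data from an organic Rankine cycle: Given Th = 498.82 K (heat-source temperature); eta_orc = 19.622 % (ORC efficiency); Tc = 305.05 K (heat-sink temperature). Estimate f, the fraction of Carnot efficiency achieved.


f = (eta_orc/100) / (1 - Tc/Th)
f = (19.622/100) / (1 - 305.05/498.82)
f = 0.50513


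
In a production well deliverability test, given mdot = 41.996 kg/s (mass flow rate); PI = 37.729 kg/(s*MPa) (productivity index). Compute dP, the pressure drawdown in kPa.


dP = mdot * 1000 / PI
dP = 41.996 * 1000 / 37.729
dP = 1113.1 kPa


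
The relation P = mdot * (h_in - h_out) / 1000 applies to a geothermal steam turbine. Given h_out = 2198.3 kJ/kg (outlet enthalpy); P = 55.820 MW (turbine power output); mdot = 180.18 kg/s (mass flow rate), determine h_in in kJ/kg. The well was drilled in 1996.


h_in = h_out + P * 1000 / mdot
h_in = 2198.3 + 55.820 * 1000 / 180.18
h_in = 2508.1 kJ/kg


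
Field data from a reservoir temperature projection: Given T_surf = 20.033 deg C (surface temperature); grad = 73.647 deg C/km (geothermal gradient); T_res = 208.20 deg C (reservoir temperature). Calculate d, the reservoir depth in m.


d = (T_res - T_surf) / grad * 1000
d = (208.20 - 20.033) / 73.647 * 1000
d = 2555.0 m


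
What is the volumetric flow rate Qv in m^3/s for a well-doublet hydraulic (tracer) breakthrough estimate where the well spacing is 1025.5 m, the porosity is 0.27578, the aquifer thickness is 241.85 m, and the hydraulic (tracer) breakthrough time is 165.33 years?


Qv = pi*hr*phi*L^2 / (3*t_bt*365.25*86400)
Qv = pi*241.85*0.27578*1025.5^2 / (3*165.33*365.25*86400)
Qv = 0.014078 m^3/s


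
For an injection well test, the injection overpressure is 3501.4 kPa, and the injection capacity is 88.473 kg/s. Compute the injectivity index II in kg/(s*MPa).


II = mdot * 1000 / dP
II = 88.473 * 1000 / 3501.4
II = 25.268 kg/(s*MPa)


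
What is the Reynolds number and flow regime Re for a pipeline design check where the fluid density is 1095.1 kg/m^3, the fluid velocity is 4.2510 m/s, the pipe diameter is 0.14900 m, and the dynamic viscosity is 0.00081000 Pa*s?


Step 1: Re = rho*vel*D/mu = 1095.1*4.251*0.149/0.00081 = 8.5634e+05
Step 2: Re = 8.5634e+05 > 4000, so flow is turbulent.
Re = 8.5634e+05 (turbulent)


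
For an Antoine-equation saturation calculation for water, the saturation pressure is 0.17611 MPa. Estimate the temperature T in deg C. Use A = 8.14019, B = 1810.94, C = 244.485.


T = B / (A - log10(P_sat * 760 / 0.101325)) - C
T = 1810.94 / (8.14019 - log10(0.17611 * 760 / 0.101325)) - 244.485
T = 116.31 deg C


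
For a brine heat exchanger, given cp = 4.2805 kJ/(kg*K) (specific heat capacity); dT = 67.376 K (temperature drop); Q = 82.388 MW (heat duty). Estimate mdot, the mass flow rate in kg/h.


mdot = Q * 1000 / (cp * dT)
mdot = 82.388 * 1000 / (4.2805 * 67.376)
mdot = 285.6697 kg/s
Convert: 285.6697 kg/s * 3600.0 = 1.0284e+06 kg/h
mdot = 1.0284e+06 kg/h
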